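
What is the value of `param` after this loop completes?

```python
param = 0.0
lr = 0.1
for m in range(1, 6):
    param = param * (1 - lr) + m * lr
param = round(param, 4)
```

Moving average with lr=0.1
`param` takes the values: 0.0 → 0.1 → 0.29 → 0.561 → 0.9049 → 1.31441 → 1.3144

Answer: 1.3144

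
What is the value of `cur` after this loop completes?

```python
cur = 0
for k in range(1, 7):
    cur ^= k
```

XOR of 1 to 6
`cur` takes the values: 0 → 1 → 3 → 0 → 4 → 1 → 7

Answer: 7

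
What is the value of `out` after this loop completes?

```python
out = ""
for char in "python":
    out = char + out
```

Reverse 'python'
`out` takes the values: "" → "p" → "yp" → "typ" → "htyp" → "ohtyp" → "nohtyp"

Answer: "nohtyp"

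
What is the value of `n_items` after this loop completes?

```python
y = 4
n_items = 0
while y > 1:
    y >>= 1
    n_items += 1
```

Count right shifts until 1
`n_items` takes the values: 0 → 1 → 2

Answer: 2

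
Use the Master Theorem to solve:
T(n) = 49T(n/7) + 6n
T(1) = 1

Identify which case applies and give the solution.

a=49, b=7, f(n)=6n. log_7(49) = 2. Since c=1 < 2, Case 1 applies: T(n) = Θ(n^log_b(a)) = O(n^2).

Answer: O(n^2) - Case 1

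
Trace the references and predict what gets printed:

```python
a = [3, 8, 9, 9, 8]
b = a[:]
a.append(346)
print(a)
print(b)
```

Key concept: slice [:] creates copy.
Step by step:
`a = [3, 8, 9, 9, 8]` → a = [3, 8, 9, 9, 8]
`b = a[:]` → b = [3, 8, 9, 9, 8]
`a.append(346)` → a = [3, 8, 9, 9, 8, 346]
`print(a)` → prints [3, 8, 9, 9, 8, 346]
`print(b)` → prints [3, 8, 9, 9, 8]

Answer:
[3, 8, 9, 9, 8, 346]
[3, 8, 9, 9, 8]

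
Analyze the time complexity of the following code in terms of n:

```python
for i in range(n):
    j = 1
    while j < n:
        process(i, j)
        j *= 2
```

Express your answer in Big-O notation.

This is Linear outer loop, logarithmic inner loop. Time complexity: O(n log n).

Answer: O(n log n)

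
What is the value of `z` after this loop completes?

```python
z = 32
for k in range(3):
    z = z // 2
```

Halve 3 times: 32 // 2^3 = 4
`z` takes the values: 32 → 16 → 8 → 4

Answer: 4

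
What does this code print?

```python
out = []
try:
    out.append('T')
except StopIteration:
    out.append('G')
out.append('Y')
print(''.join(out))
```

Execution trace: 'T' (try body, no exception) → 'Y' (after the try/except). Output: TY

Answer: TY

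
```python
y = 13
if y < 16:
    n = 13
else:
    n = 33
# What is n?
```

Trace:
`y = 13` → y = 13
`if y < 16: ...` → y < 16 is True → n = 13
So n = 13

Answer: 13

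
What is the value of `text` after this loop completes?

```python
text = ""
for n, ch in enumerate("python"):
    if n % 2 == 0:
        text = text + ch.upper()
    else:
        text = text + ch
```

Uppercase even positions in 'python'
`text` takes the values: "" → "P" → "Py" → "PyT" → "PyTh" → "PyThO" → "PyThOn"

Answer: "PyThOn"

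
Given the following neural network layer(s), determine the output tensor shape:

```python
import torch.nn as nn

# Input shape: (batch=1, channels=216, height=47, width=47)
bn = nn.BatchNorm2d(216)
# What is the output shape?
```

Input: (1, 216, 47, 47) -> Output: (1, 216, 47, 47)

Answer: (1, 216, 47, 47)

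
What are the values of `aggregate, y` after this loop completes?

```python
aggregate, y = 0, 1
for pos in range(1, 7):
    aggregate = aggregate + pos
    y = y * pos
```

Sum and factorial of 1 to 6
`aggregate, y` takes the values: (0, 1) → (1, 1) → (3, 1) → (3, 2) → (6, 2) → (6, 6) → (10, 6) → (10, 24) → (15, 24) → (15, 120) → (21, 120) → (21, 720)

Answer: 21, 720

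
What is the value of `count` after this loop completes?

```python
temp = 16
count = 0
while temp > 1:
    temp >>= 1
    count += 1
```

Count right shifts until 1
`count` takes the values: 0 → 1 → 2 → 3 → 4

Answer: 4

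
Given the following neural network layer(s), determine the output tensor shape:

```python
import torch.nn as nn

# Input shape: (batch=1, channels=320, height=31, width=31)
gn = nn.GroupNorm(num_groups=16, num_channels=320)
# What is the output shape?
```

Input: (1, 320, 31, 31) -> Output: (1, 320, 31, 31)

Answer: (1, 320, 31, 31)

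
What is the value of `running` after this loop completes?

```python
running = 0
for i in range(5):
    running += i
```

Sum of 0 to 4 = 10
`running` takes the values: 0 → 1 → 3 → 6 → 10

Answer: 10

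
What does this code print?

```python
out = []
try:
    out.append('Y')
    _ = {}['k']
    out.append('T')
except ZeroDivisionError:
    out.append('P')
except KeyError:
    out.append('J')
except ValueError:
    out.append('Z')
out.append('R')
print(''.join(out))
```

Execution trace: 'Y' (try body) → 'J' (except KeyError) → 'R' (after the try/except). Output: YJR

Answer: YJR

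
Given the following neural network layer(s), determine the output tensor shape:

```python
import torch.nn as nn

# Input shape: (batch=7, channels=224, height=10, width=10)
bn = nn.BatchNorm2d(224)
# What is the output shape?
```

Input: (7, 224, 10, 10) -> Output: (7, 224, 10, 10)

Answer: (7, 224, 10, 10)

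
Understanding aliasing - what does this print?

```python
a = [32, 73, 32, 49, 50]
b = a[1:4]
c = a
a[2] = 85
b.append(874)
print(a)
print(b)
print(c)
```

Key concept: slice vs alias.
Step by step:
`a = [32, 73, 32, 49, 50]` → a = [32, 73, 32, 49, 50]
`b = a[1:4]` → b = [73, 32, 49]
`c = a` → c = [32, 73, 32, 49, 50] (same object as a)
`a[2] = 85` → a = [32, 73, 85, 49, 50] (same object as c); c = [32, 73, 85, 49, 50] (same object as a)
`b.append(874)` → b = [73, 32, 49, 874]
`print(a)` → prints [32, 73, 85, 49, 50]
`print(b)` → prints [73, 32, 49, 874]
`print(c)` → prints [32, 73, 85, 49, 50]

Answer:
[32, 73, 85, 49, 50]
[73, 32, 49, 874]
[32, 73, 85, 49, 50]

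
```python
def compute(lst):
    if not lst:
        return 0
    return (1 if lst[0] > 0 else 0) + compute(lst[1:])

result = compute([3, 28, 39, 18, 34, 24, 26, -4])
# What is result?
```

Count of positive elements in [3, 28, 39, 18, 34, 24, 26, -4] = 7

Answer: 7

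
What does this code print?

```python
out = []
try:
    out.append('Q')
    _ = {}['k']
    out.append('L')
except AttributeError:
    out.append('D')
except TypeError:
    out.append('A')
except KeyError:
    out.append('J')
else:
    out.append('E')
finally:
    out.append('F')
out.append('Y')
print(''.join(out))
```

Execution trace: 'Q' (try body) → 'J' (except KeyError) → 'F' (finally) → 'Y' (after the try/except). Output: QJFY

Answer: QJFY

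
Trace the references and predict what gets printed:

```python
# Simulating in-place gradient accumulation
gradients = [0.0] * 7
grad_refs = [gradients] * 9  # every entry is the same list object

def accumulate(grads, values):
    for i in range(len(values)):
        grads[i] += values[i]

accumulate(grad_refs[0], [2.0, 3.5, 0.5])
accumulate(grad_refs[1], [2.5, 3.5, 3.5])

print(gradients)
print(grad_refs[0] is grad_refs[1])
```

Key concept: gradient accumulation aliasing.
Step by step:
`gradients = [0.0] * 7` → gradients = [0.0, 0.0, 0.0, 0.0, 0.0, 0.0, 0.0]
`grad_refs = [gradients] * 9` → grad_refs = [[0.0, 0.0, 0.0, 0.0, 0.0, 0.0, 0.0], [0.0, 0.0, 0.0, 0.0, 0.0, 0.0, 0.0], [0.0, 0.0, 0.0, 0.0, 0.0, 0.0, 0.0], [0.0, 0.0, 0.0, 0.0, 0.0, 0.0, 0.0], [0.0, 0.0, 0.0, 0.0, 0.0, 0.0, 0.0], [0.0, 0.0, 0.0, 0.0, 0.0, 0.0, 0.0], [0.0, 0.0, 0.0, 0.0, 0.0, 0.0, 0.0], [0.0, 0.0, 0.0, 0.0, 0.0, 0.0, 0.0], [0.0, 0.0, 0.0, 0.0, 0.0, 0.0, 0.0]]
`accumulate(grad_refs[0], [2.0, 3.5, 0.5])` → gradients = [2.0, 3.5, 0.5, 0.0, 0.0, 0.0, 0.0]; grad_refs = [[2.0, 3.5, 0.5, 0.0, 0.0, 0.0, 0.0], [2.0, 3.5, 0.5, 0.0, 0.0, 0.0, 0.0], [2.0, 3.5, 0.5, 0.0, 0.0, 0.0, 0.0], [2.0, 3.5, 0.5, 0.0, 0.0, 0.0, 0.0], [2.0, 3.5, 0.5, 0.0, 0.0, 0.0, 0.0], [2.0, 3.5, 0.5, 0.0, 0.0, 0.0, 0.0], [2.0, 3.5, 0.5, 0.0, 0.0, 0.0, 0.0], [2.0, 3.5, 0.5, 0.0, 0.0, 0.0, 0.0], [2.0, 3.5, 0.5, 0.0, 0.0, 0.0, 0.0]]
`accumulate(grad_refs[1], [2.5, 3.5, 3.5])` → gradients = [4.5, 7.0, 4.0, 0.0, 0.0, 0.0, 0.0]; grad_refs = [[4.5, 7.0, 4.0, 0.0, 0.0, 0.0, 0.0], [4.5, 7.0, 4.0, 0.0, 0.0, 0.0, 0.0], [4.5, 7.0, 4.0, 0.0, 0.0, 0.0, 0.0], [4.5, 7.0, 4.0, 0.0, 0.0, 0.0, 0.0], [4.5, 7.0, 4.0, 0.0, 0.0, 0.0, 0.0], [4.5, 7.0, 4.0, 0.0, 0.0, 0.0, 0.0], [4.5, 7.0, 4.0, 0.0, 0.0, 0.0, 0.0], [4.5, 7.0, 4.0, 0.0, 0.0, 0.0, 0.0], [4.5, 7.0, 4.0, 0.0, 0.0, 0.0, 0.0]]
`print(gradients)` → prints [4.5, 7.0, 4.0, 0.0, 0.0, 0.0, 0.0]
`print(grad_refs[0] is grad_refs[1])` → prints True

Answer:
[4.5, 7.0, 4.0, 0.0, 0.0, 0.0, 0.0]
True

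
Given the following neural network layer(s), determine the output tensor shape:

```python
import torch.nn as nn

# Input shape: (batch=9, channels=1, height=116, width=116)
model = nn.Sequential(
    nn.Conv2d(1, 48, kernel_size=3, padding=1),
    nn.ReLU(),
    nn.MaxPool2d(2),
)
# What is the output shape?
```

Input: (9, 1, 116, 116) -> after Conv2d: (9, 48, 116, 116) -> after ReLU: (9, 48, 116, 116) -> Output: (9, 48, 58, 58)

Answer: (9, 48, 58, 58)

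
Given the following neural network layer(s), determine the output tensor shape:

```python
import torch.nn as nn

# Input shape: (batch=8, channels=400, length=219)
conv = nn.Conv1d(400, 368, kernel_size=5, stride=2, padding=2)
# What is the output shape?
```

Input: (8, 400, 219) -> Output: (8, 368, 110)

Answer: (8, 368, 110)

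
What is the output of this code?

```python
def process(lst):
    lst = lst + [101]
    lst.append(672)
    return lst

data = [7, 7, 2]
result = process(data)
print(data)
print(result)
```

Key concept: rebinding parameter vs mutation.
Step by step:
`data = [7, 7, 2]` → data = [7, 7, 2]
`result = process(data)` → result = [7, 7, 2, 101, 672]
`print(data)` → prints [7, 7, 2]
`print(result)` → prints [7, 7, 2, 101, 672]

Answer:
[7, 7, 2]
[7, 7, 2, 101, 672]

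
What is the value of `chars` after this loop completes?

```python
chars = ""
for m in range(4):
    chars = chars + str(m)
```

Concatenate digits 0 to 3
`chars` takes the values: "" → "0" → "01" → "012" → "0123"

Answer: "0123"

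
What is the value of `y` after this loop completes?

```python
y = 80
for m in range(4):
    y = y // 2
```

Halve 4 times: 80 // 2^4 = 5
`y` takes the values: 80 → 40 → 20 → 10 → 5

Answer: 5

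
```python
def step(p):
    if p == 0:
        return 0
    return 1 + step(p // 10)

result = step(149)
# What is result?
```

Count of digits of 149: 3

Answer: 3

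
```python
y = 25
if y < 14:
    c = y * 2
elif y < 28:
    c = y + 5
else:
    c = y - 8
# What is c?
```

Trace:
`y = 25` → y = 25
`if y < 14: ...` → y < 14 is False, y < 28 is True → c = 30
So c = 30

Answer: 30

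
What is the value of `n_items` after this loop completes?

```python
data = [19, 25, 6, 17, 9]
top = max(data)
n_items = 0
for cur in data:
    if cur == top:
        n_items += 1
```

Count of max value 25 in [19, 25, 6, 17, 9]
`n_items` takes the values: 0 → 1

Answer: 1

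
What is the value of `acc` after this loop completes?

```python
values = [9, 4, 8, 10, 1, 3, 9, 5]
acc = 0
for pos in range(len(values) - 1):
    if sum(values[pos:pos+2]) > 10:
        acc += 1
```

Count windows with sum > 10
`acc` takes the values: 0 → 1 → 2 → 3 → 4 → 5 → 6

Answer: 6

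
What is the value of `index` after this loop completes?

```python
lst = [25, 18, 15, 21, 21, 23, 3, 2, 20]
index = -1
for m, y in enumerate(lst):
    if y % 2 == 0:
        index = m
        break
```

First even number index in [25, 18, 15, 21, 21, 23, 3, 2, 20]
`index` takes the values: -1 → 1

Answer: 1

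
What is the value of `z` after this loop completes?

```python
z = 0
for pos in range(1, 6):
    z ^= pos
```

XOR of 1 to 5
`z` takes the values: 0 → 1 → 3 → 0 → 4 → 1

Answer: 1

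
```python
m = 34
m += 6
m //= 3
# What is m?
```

Trace:
`m = 34` → m = 34
`m += 6` → m = 40
`m //= 3` → m = 13
So m = 13

Answer: 13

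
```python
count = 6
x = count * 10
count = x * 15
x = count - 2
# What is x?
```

Trace:
`count = 6` → count = 6
`x = count * 10` → x = 60
`count = x * 15` → count = 900
`x = count - 2` → x = 898
So x = 898

Answer: 898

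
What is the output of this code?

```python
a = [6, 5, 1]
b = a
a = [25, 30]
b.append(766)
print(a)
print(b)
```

Key concept: rebinding vs mutation: a is rebound to a new list, b still points at the original.
Step by step:
`a = [6, 5, 1]` → a = [6, 5, 1]
`b = a` → b = [6, 5, 1] (same object as a)
`a = [25, 30]` → a = [25, 30]
`b.append(766)` → b = [6, 5, 1, 766]
`print(a)` → prints [25, 30]
`print(b)` → prints [6, 5, 1, 766]

Answer:
[25, 30]
[6, 5, 1, 766]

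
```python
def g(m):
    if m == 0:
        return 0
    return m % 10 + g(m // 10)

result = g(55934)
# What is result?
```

Sum of digits of 55934: 4 + 3 + 9 + 5 + 5 = 26

Answer: 26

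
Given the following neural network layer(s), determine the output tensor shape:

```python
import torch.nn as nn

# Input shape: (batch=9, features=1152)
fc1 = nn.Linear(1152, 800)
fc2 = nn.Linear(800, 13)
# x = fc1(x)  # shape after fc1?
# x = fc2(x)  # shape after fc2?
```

Input: (9, 1152) -> after fc1: (9, 800) -> Output: (9, 13)

Answer: (9, 13)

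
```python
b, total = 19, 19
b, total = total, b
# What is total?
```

Trace:
`b, total = 19, 19` → b = 19; total = 19
`b, total = total, b` → b = 19; total = 19
So total = 19

Answer: 19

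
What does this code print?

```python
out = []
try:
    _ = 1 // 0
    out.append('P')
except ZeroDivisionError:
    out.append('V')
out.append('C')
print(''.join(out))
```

Execution trace: 'V' (except ZeroDivisionError) → 'C' (after the try/except). Output: VC

Answer: VC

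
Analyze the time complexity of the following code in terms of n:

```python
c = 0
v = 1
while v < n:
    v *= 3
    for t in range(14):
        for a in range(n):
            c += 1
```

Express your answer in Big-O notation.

Each loop level contributes: log n × 1 × n. Multiplying the contributions gives O(n log n).

Answer: O(n log n)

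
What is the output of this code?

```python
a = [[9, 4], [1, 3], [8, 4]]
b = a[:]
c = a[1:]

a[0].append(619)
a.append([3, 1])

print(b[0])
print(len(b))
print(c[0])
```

Key concept: slice with nested mutation.
Step by step:
`a = [[9, 4], [1, 3], [8, 4]]` → a = [[9, 4], [1, 3], [8, 4]]
`b = a[:]` → b = [[9, 4], [1, 3], [8, 4]]
`c = a[1:]` → c = [[1, 3], [8, 4]]
`a[0].append(619)` → a = [[9, 4, 619], [1, 3], [8, 4]]; b = [[9, 4, 619], [1, 3], [8, 4]]
`a.append([3, 1])` → a = [[9, 4, 619], [1, 3], [8, 4], [3, 1]]
`print(b[0])` → prints [9, 4, 619]
`print(len(b))` → prints 3
`print(c[0])` → prints [1, 3]

Answer:
[9, 4, 619]
3
[1, 3]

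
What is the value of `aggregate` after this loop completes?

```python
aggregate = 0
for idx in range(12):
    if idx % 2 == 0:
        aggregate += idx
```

Sum of even numbers 0 to 11
`aggregate` takes the values: 0 → 2 → 6 → 12 → 20 → 30

Answer: 30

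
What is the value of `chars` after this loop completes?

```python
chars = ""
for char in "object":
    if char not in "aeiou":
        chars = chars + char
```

Remove vowels from 'object'
`chars` takes the values: "" → "b" → "bj" → "bjc" → "bjct"

Answer: "bjct"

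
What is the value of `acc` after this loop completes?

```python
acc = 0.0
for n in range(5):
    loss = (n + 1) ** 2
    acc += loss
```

Sum of squared losses 1² + 2² + ... + 5²
`acc` takes the values: 0.0 → 1.0 → 5.0 → 14.0 → 30.0 → 55.0

Answer: 55.0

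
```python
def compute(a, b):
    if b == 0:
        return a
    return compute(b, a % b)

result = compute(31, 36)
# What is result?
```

compute(31, 36) -> compute(36, 31) -> compute(31, 5) -> compute(5, 1) -> compute(1, 0) -> 1

Answer: 1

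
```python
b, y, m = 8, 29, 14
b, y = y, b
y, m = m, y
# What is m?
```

Trace:
`b, y, m = 8, 29, 14` → b = 8; y = 29; m = 14
`b, y = y, b` → b = 29; y = 8
`y, m = m, y` → y = 14; m = 8
So m = 8

Answer: 8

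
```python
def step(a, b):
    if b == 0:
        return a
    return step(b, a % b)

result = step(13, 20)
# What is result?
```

step(13, 20) -> step(20, 13) -> step(13, 7) -> step(7, 6) -> step(6, 1) -> step(1, 0) -> 1

Answer: 1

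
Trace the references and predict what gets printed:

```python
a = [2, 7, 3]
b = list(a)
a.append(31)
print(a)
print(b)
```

Key concept: list() constructor creates copy.
Step by step:
`a = [2, 7, 3]` → a = [2, 7, 3]
`b = list(a)` → b = [2, 7, 3]
`a.append(31)` → a = [2, 7, 3, 31]
`print(a)` → prints [2, 7, 3, 31]
`print(b)` → prints [2, 7, 3]

Answer:
[2, 7, 3, 31]
[2, 7, 3]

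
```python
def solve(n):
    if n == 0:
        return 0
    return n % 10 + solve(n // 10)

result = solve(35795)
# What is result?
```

Sum of digits of 35795: 5 + 9 + 7 + 5 + 3 = 29

Answer: 29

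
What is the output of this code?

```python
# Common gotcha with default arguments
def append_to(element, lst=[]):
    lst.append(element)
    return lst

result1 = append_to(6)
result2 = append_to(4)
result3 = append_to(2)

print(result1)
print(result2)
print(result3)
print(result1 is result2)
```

Key concept: mutable default argument gotcha.
Step by step:
`result1 = append_to(6)` → result1 = [6]
`result2 = append_to(4)` → result1 = [6, 4] (same object as result2); result2 = [6, 4] (same object as result1)
`result3 = append_to(2)` → result1 = [6, 4, 2] (same object as result2, result3); result2 = [6, 4, 2] (same object as result1, result3); result3 = [6, 4, 2] (same object as result1, result2)
`print(result1)` → prints [6, 4, 2]
`print(result2)` → prints [6, 4, 2]
`print(result3)` → prints [6, 4, 2]
`print(result1 is result2)` → prints True

Answer:
[6, 4, 2]
[6, 4, 2]
[6, 4, 2]
True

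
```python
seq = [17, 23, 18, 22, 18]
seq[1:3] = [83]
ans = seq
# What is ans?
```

Trace:
`seq = [17, 23, 18, 22, 18]` → seq = [17, 23, 18, 22, 18]
`seq[1:3] = [83]` → seq = [17, 83, 22, 18]
`ans = seq` → ans = [17, 83, 22, 18]
So ans = [17, 83, 22, 18]

Answer: [17, 83, 22, 18]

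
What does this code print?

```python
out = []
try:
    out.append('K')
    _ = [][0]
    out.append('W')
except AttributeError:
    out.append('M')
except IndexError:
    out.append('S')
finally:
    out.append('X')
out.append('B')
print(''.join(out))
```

Execution trace: 'K' (try body) → 'S' (except IndexError) → 'X' (finally) → 'B' (after the try/except). Output: KSXB

Answer: KSXB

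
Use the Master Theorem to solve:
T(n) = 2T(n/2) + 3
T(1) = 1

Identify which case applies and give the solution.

a=2, b=2, f(n)=3. log_2(2) = 1. Since c=0 < 1, Case 1 applies: T(n) = Θ(n^log_b(a)) = O(n).

Answer: O(n) - Case 1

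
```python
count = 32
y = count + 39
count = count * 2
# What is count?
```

Trace:
`count = 32` → count = 32
`y = count + 39` → y = 71
`count = count * 2` → count = 64
So count = 64

Answer: 64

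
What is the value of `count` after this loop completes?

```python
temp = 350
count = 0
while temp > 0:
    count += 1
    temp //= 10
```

Count digits by repeated division by 10
`count` takes the values: 0 → 1 → 2 → 3

Answer: 3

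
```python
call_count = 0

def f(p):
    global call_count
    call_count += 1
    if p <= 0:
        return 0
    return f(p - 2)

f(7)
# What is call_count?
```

Linear recursion stepping by 2: 5 calls from p=7 down to ≤0.

Answer: 5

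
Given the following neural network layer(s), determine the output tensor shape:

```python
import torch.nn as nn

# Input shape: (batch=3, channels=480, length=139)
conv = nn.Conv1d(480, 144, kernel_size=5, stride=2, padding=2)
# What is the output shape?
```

Input: (3, 480, 139) -> Output: (3, 144, 70)

Answer: (3, 144, 70)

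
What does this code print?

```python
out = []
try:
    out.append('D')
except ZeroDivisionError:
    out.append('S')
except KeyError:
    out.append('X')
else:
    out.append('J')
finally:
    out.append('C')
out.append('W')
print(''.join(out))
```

Execution trace: 'D' (try body, no exception) → 'J' (else) → 'C' (finally) → 'W' (after the try/except). Output: DJCW

Answer: DJCW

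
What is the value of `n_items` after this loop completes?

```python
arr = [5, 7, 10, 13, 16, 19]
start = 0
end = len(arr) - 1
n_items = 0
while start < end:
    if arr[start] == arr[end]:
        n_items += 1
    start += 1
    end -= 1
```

Count matching pairs from ends
`n_items` takes the values: 0

Answer: 0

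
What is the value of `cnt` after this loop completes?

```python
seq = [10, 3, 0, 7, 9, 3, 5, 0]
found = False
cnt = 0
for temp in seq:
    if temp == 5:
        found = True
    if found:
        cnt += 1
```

Count elements after first 5 in [10, 3, 0, 7, 9, 3, 5, 0]
`cnt` takes the values: 0 → 1 → 2

Answer: 2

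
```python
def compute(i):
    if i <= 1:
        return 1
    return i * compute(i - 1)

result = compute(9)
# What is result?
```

compute(9) = 9 * 8 * 7 * 6 * 5 * 4 * 3 * 2 * 1 = 362880

Answer: 362880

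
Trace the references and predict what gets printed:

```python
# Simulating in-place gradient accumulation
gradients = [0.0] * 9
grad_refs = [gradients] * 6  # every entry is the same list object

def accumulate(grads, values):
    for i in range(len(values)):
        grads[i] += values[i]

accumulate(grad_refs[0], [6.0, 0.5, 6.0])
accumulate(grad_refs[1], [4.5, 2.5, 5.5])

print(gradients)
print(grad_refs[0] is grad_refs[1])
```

Key concept: gradient accumulation aliasing.
Step by step:
`gradients = [0.0] * 9` → gradients = [0.0, 0.0, 0.0, 0.0, 0.0, 0.0, 0.0, 0.0, 0.0]
`grad_refs = [gradients] * 6` → grad_refs = [[0.0, 0.0, 0.0, 0.0, 0.0, 0.0, 0.0, 0.0, 0.0], [0.0, 0.0, 0.0, 0.0, 0.0, 0.0, 0.0, 0.0, 0.0], [0.0, 0.0, 0.0, 0.0, 0.0, 0.0, 0.0, 0.0, 0.0], [0.0, 0.0, 0.0, 0.0, 0.0, 0.0, 0.0, 0.0, 0.0], [0.0, 0.0, 0.0, 0.0, 0.0, 0.0, 0.0, 0.0, 0.0], [0.0, 0.0, 0.0, 0.0, 0.0, 0.0, 0.0, 0.0, 0.0]]
`accumulate(grad_refs[0], [6.0, 0.5, 6.0])` → gradients = [6.0, 0.5, 6.0, 0.0, 0.0, 0.0, 0.0, 0.0, 0.0]; grad_refs = [[6.0, 0.5, 6.0, 0.0, 0.0, 0.0, 0.0, 0.0, 0.0], [6.0, 0.5, 6.0, 0.0, 0.0, 0.0, 0.0, 0.0, 0.0], [6.0, 0.5, 6.0, 0.0, 0.0, 0.0, 0.0, 0.0, 0.0], [6.0, 0.5, 6.0, 0.0, 0.0, 0.0, 0.0, 0.0, 0.0], [6.0, 0.5, 6.0, 0.0, 0.0, 0.0, 0.0, 0.0, 0.0], [6.0, 0.5, 6.0, 0.0, 0.0, 0.0, 0.0, 0.0, 0.0]]
`accumulate(grad_refs[1], [4.5, 2.5, 5.5])` → gradients = [10.5, 3.0, 11.5, 0.0, 0.0, 0.0, 0.0, 0.0, 0.0]; grad_refs = [[10.5, 3.0, 11.5, 0.0, 0.0, 0.0, 0.0, 0.0, 0.0], [10.5, 3.0, 11.5, 0.0, 0.0, 0.0, 0.0, 0.0, 0.0], [10.5, 3.0, 11.5, 0.0, 0.0, 0.0, 0.0, 0.0, 0.0], [10.5, 3.0, 11.5, 0.0, 0.0, 0.0, 0.0, 0.0, 0.0], [10.5, 3.0, 11.5, 0.0, 0.0, 0.0, 0.0, 0.0, 0.0], [10.5, 3.0, 11.5, 0.0, 0.0, 0.0, 0.0, 0.0, 0.0]]
`print(gradients)` → prints [10.5, 3.0, 11.5, 0.0, 0.0, 0.0, 0.0, 0.0, 0.0]
`print(grad_refs[0] is grad_refs[1])` → prints True

Answer:
[10.5, 3.0, 11.5, 0.0, 0.0, 0.0, 0.0, 0.0, 0.0]
True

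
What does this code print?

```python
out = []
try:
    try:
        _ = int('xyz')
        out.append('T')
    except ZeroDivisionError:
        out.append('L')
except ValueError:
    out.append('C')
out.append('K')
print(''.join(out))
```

Execution trace: 'C' (outer except ValueError) → 'K' (after the try/except). Output: CK

Answer: CK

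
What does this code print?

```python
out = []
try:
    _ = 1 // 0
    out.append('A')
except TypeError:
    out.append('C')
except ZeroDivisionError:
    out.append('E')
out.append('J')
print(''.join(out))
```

Execution trace: 'E' (except ZeroDivisionError) → 'J' (after the try/except). Output: EJ

Answer: EJ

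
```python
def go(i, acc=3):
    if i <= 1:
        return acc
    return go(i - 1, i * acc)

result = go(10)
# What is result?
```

Accumulator trace (n, acc): (10, 3) -> (9, 30) -> (8, 270) -> (7, 2160) -> (6, 15120) -> (5, 90720) -> (4, 453600) -> (3, 1814400) -> (2, 5443200) -> (1, 10886400) -> return 10886400

Answer: 10886400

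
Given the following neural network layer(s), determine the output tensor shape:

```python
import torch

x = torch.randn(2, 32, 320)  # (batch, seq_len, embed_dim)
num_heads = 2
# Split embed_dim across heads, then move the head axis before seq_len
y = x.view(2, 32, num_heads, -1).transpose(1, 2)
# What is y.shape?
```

Input: (2, 32, 320) -> head_dim = 320 // 2 = 160; after view: (2, 32, 2, 160) -> after transpose(1, 2): (2, 2, 32, 160) -> Output: (2, 2, 32, 160)

Answer: (2, 2, 32, 160)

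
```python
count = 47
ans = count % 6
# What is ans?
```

Trace:
`count = 47` → count = 47
`ans = count % 6` → ans = 5
So ans = 5

Answer: 5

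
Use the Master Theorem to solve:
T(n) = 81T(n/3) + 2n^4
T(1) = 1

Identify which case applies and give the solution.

a=81, b=3, f(n)=2n^4. log_3(81) = 4. Since c=4 = 4, Case 2 applies: T(n) = Θ(n^log_b(a) · log n) = O(n^4 log n).

Answer: O(n^4 log n) - Case 2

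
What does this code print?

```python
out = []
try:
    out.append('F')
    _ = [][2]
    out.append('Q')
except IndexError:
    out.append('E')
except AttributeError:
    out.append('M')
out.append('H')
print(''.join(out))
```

Execution trace: 'F' (try body) → 'E' (except IndexError) → 'H' (after the try/except). Output: FEH

Answer: FEH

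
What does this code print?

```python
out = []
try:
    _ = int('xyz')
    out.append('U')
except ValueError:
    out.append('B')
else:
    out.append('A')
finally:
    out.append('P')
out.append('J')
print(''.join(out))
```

Execution trace: 'B' (except ValueError) → 'P' (finally) → 'J' (after the try/except). Output: BPJ

Answer: BPJ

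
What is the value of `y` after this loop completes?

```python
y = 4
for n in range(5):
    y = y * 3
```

Multiply by 3, 5 times: 4 * 3^5 = 972
`y` takes the values: 4 → 12 → 36 → 108 → 324 → 972

Answer: 972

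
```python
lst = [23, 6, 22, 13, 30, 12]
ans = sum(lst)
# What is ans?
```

Trace:
`lst = [23, 6, 22, 13, 30, 12]` → lst = [23, 6, 22, 13, 30, 12]
`ans = sum(lst)` → ans = 106
So ans = 106

Answer: 106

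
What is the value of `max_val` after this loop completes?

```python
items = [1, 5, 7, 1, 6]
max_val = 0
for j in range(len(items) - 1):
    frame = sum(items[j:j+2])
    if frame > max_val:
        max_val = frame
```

Max sum of 2-element window in [1, 5, 7, 1, 6]
`max_val` takes the values: 0 → 6 → 12

Answer: 12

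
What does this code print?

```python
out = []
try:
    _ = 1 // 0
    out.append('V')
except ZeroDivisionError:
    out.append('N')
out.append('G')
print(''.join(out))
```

Execution trace: 'N' (except ZeroDivisionError) → 'G' (after the try/except). Output: NG

Answer: NG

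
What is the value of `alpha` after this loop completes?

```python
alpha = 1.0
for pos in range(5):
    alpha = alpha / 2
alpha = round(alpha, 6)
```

Halving LR 5 times: 1 / 2^5
`alpha` takes the values: 1.0 → 0.5 → 0.25 → 0.125 → 0.0625 → 0.03125

Answer: 0.03125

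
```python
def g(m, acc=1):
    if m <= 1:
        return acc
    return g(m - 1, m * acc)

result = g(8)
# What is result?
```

Accumulator trace (n, acc): (8, 1) -> (7, 8) -> (6, 56) -> (5, 336) -> (4, 1680) -> (3, 6720) -> (2, 20160) -> (1, 40320) -> return 40320

Answer: 40320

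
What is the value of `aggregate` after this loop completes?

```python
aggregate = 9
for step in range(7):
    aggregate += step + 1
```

Start at 9, add 1 to 7 = 37
`aggregate` takes the values: 9 → 10 → 12 → 15 → 19 → 24 → 30 → 37

Answer: 37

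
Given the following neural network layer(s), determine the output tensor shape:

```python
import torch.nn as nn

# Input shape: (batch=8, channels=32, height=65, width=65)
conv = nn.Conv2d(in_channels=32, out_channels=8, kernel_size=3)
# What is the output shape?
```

Input: (8, 32, 65, 65) -> Output: (8, 8, 63, 63)

Answer: (8, 8, 63, 63)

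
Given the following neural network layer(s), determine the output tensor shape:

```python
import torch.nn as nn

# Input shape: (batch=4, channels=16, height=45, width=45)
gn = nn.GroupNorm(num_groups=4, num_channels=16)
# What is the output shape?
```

Input: (4, 16, 45, 45) -> Output: (4, 16, 45, 45)

Answer: (4, 16, 45, 45)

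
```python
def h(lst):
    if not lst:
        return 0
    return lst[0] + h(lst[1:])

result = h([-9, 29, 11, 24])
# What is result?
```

(-9) + 29 + 11 + 24 + 0 = 55

Answer: 55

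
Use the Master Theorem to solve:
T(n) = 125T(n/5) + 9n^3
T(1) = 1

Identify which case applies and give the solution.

a=125, b=5, f(n)=9n^3. log_5(125) = 3. Since c=3 = 3, Case 2 applies: T(n) = Θ(n^log_b(a) · log n) = O(n^3 log n).

Answer: O(n^3 log n) - Case 2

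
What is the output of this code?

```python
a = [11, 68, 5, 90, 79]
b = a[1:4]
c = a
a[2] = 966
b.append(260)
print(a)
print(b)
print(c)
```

Key concept: slice vs alias.
Step by step:
`a = [11, 68, 5, 90, 79]` → a = [11, 68, 5, 90, 79]
`b = a[1:4]` → b = [68, 5, 90]
`c = a` → c = [11, 68, 5, 90, 79] (same object as a)
`a[2] = 966` → a = [11, 68, 966, 90, 79] (same object as c); c = [11, 68, 966, 90, 79] (same object as a)
`b.append(260)` → b = [68, 5, 90, 260]
`print(a)` → prints [11, 68, 966, 90, 79]
`print(b)` → prints [68, 5, 90, 260]
`print(c)` → prints [11, 68, 966, 90, 79]

Answer:
[11, 68, 966, 90, 79]
[68, 5, 90, 260]
[11, 68, 966, 90, 79]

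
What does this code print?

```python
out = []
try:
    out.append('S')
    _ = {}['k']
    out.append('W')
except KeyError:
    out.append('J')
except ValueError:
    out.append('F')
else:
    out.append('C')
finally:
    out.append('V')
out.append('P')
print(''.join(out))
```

Execution trace: 'S' (try body) → 'J' (except KeyError) → 'V' (finally) → 'P' (after the try/except). Output: SJVP

Answer: SJVP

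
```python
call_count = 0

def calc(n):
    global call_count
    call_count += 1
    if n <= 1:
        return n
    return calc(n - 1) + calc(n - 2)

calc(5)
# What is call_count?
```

Calls(n) = 1 + Calls(n-1) + Calls(n-2); Calls(0)=Calls(1)=1. For n=5 this gives 15.

Answer: 15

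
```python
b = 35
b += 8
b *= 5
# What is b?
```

Trace:
`b = 35` → b = 35
`b += 8` → b = 43
`b *= 5` → b = 215
So b = 215

Answer: 215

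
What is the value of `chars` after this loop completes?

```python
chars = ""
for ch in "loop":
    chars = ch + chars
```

Reverse 'loop'
`chars` takes the values: "" → "l" → "ol" → "ool" → "pool"

Answer: "pool"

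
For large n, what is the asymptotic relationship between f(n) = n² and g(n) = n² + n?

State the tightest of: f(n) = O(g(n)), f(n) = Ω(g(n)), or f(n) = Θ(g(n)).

n² vs n² + n: f(n) = Θ(g(n)) — they are asymptotically equivalent (lower-order n term is dominated).

Answer: f(n) = Θ(g(n)) — they are asymptotically equivalent (lower-order n term is dominated).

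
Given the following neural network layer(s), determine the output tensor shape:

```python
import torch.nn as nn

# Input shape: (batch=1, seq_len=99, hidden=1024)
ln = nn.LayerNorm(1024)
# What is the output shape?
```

Input: (1, 99, 1024) -> Output: (1, 99, 1024)

Answer: (1, 99, 1024)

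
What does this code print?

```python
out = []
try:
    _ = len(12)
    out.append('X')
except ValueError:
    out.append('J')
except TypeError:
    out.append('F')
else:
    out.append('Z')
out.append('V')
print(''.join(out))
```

Execution trace: 'F' (except TypeError) → 'V' (after the try/except). Output: FV

Answer: FV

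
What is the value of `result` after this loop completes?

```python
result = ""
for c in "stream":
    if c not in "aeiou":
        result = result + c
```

Remove vowels from 'stream'
`result` takes the values: "" → "s" → "st" → "str" → "strm"

Answer: "strm"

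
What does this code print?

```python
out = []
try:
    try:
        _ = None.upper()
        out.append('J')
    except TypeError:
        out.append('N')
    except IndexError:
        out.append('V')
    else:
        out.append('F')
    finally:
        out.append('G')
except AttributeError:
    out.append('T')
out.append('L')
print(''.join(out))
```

Execution trace: 'G' (finally) → 'T' (outer except AttributeError) → 'L' (after the try/except). Output: GTL

Answer: GTL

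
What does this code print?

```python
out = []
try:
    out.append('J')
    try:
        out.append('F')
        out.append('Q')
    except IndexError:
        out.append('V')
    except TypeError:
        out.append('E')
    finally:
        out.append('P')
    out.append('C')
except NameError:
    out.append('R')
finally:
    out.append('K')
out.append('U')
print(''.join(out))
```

Execution trace: 'J' (try body) → 'F' (inner try body) → 'Q' (inner try body, no exception) → 'P' (inner finally) → 'C' (try body, no exception) → 'K' (finally) → 'U' (after the try/except). Output: JFQPCKU

Answer: JFQPCKU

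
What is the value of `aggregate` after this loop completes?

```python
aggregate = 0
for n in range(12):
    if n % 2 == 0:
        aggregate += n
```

Sum of even numbers 0 to 11
`aggregate` takes the values: 0 → 2 → 6 → 12 → 20 → 30

Answer: 30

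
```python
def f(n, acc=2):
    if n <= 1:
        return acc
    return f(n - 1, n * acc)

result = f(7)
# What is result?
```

Accumulator trace (n, acc): (7, 2) -> (6, 14) -> (5, 84) -> (4, 420) -> (3, 1680) -> (2, 5040) -> (1, 10080) -> return 10080

Answer: 10080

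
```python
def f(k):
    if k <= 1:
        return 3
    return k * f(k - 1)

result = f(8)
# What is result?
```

f(8) = 8 * 7 * 6 * 5 * 4 * 3 * 2 * 3 = 120960

Answer: 120960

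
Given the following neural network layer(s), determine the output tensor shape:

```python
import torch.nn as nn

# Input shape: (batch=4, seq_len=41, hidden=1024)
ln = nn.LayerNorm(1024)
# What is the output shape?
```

Input: (4, 41, 1024) -> Output: (4, 41, 1024)

Answer: (4, 41, 1024)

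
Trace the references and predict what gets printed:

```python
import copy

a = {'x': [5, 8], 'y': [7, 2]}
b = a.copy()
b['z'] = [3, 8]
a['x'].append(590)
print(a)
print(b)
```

Key concept: shallow copy of dict with mutable values.
Step by step:
`a = {'x': [5, 8], 'y': [7, 2]}` → a = {'x': [5, 8], 'y': [7, 2]}
`b = a.copy()` → b = {'x': [5, 8], 'y': [7, 2]}
`b['z'] = [3, 8]` → b = {'x': [5, 8], 'y': [7, 2], 'z': [3, 8]}
`a['x'].append(590)` → a = {'x': [5, 8, 590], 'y': [7, 2]}; b = {'x': [5, 8, 590], 'y': [7, 2], 'z': [3, 8]}
`print(a)` → prints {'x': [5, 8, 590], 'y': [7, 2]}
`print(b)` → prints {'x': [5, 8, 590], 'y': [7, 2], 'z': [3, 8]}

Answer:
{'x': [5, 8, 590], 'y': [7, 2]}
{'x': [5, 8, 590], 'y': [7, 2], 'z': [3, 8]}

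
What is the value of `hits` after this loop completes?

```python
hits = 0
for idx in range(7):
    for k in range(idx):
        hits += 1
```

Triangle number: 0+1+2+...+6
`hits` takes the values: 0 → 1 → 2 → 3 → 4 → 5 → 6 → 7 → 8 → 9 → 10 → 11 → 12 → 13 → 14 → 15 → 16 → 17 → 18 → 19 → 20 → 21

Answer: 21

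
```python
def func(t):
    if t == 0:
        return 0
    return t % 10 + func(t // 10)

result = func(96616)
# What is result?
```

Sum of digits of 96616: 6 + 1 + 6 + 6 + 9 = 28

Answer: 28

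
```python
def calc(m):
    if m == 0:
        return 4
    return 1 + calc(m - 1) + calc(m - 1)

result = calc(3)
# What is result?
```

calc(m) = 1 + 2·calc(m-1), calc(0)=4. Closed form: (4+1)·2^3 - 1 = 39.

Answer: 39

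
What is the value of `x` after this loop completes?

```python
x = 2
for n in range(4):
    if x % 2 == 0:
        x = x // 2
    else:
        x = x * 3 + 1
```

Collatz-style transformation from 2
`x` takes the values: 2 → 1 → 4 → 2 → 1

Answer: 1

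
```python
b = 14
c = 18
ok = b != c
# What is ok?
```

Trace:
`b = 14` → b = 14
`c = 18` → c = 18
`ok = b != c` → ok = True
So ok = True

Answer: True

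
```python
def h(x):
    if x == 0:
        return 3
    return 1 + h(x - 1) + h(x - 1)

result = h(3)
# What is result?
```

h(x) = 1 + 2·h(x-1), h(0)=3. Closed form: (3+1)·2^3 - 1 = 31.

Answer: 31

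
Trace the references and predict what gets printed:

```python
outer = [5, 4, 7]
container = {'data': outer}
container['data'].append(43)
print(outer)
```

Key concept: dict holds reference to list.
Step by step:
`outer = [5, 4, 7]` → outer = [5, 4, 7]
`container = {'data': outer}` → container = {'data': [5, 4, 7]}
`container['data'].append(43)` → outer = [5, 4, 7, 43]; container = {'data': [5, 4, 7, 43]}
`print(outer)` → prints [5, 4, 7, 43]

Answer: [5, 4, 7, 43]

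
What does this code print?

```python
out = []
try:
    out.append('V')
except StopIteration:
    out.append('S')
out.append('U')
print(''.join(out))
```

Execution trace: 'V' (try body, no exception) → 'U' (after the try/except). Output: VU

Answer: VU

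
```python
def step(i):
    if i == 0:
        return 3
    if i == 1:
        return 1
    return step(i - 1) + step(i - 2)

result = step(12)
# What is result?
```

Build up from base cases: step(0)=3, step(1)=1, step(2)=4, step(3)=5, step(4)=9, step(5)=14, step(6)=23, ..., step(12)=411

Answer: 411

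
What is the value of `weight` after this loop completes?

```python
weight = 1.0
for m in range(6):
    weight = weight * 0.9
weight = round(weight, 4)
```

Exponential decay: 1.0 * 0.9^6
`weight` takes the values: 1.0 → 0.9 → 0.81 → 0.729 → 0.6561 → 0.59049 → 0.531441 → 0.5314

Answer: 0.5314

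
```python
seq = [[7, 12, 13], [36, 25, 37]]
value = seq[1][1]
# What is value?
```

Trace:
`seq = [[7, 12, 13], [36, 25, 37]]` → seq = [[7, 12, 13], [36, 25, 37]]
`value = seq[1][1]` → value = 25
So value = 25

Answer: 25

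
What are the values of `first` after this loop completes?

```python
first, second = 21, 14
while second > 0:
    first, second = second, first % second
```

GCD of 21 and 14
`first` takes the values: 21 → 14 → 7

Answer: 7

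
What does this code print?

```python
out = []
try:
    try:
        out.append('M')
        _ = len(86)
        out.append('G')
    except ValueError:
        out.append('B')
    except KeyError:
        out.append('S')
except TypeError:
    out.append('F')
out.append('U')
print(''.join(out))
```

Execution trace: 'M' (try body) → 'F' (outer except TypeError) → 'U' (after the try/except). Output: MFU

Answer: MFU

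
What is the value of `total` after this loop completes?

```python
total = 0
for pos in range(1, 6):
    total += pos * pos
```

Sum of squares 1² to 5² = 55
`total` takes the values: 0 → 1 → 5 → 14 → 30 → 55

Answer: 55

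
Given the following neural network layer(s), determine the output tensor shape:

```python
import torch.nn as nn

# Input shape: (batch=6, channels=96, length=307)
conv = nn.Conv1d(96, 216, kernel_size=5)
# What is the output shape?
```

Input: (6, 96, 307) -> Output: (6, 216, 303)

Answer: (6, 216, 303)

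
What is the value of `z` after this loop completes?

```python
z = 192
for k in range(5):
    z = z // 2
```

Halve 5 times: 192 // 2^5 = 6
`z` takes the values: 192 → 96 → 48 → 24 → 12 → 6

Answer: 6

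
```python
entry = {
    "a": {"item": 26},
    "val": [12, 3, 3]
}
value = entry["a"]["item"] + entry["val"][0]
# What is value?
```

Trace:
`entry = { ...` → entry = {'a': {'item': 26}, 'val': [12, 3, 3]}
`value = entry["a"]["item"] + entry["val"][0]` → value = 38
So value = 38

Answer: 38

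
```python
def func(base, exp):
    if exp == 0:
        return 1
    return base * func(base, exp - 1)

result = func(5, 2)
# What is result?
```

func(5, 2) = 5 * 5 = 25

Answer: 25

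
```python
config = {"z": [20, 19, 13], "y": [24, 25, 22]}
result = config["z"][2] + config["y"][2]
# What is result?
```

Trace:
`config = {"z": [20, 19, 13], "y": [24, 25, 22]}` → config = {'z': [20, 19, 13], 'y': [24, 25, 22]}
`result = config["z"][2] + config["y"][2]` → result = 35
So result = 35

Answer: 35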